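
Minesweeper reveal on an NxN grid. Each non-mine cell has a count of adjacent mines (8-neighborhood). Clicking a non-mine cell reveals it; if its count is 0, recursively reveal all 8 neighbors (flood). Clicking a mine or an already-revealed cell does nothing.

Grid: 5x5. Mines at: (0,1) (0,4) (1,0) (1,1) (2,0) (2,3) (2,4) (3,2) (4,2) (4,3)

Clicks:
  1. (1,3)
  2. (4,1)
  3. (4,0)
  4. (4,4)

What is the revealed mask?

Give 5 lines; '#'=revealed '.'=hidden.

Click 1 (1,3) count=3: revealed 1 new [(1,3)] -> total=1
Click 2 (4,1) count=2: revealed 1 new [(4,1)] -> total=2
Click 3 (4,0) count=0: revealed 3 new [(3,0) (3,1) (4,0)] -> total=5
Click 4 (4,4) count=1: revealed 1 new [(4,4)] -> total=6

Answer: .....
...#.
.....
##...
##..#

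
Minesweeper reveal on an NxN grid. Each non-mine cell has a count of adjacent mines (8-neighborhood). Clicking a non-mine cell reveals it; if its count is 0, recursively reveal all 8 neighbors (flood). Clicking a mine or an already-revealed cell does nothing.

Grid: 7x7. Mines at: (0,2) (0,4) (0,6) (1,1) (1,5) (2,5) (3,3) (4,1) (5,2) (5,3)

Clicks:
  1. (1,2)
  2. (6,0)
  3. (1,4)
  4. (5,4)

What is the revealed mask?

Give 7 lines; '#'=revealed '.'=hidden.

Click 1 (1,2) count=2: revealed 1 new [(1,2)] -> total=1
Click 2 (6,0) count=0: revealed 4 new [(5,0) (5,1) (6,0) (6,1)] -> total=5
Click 3 (1,4) count=3: revealed 1 new [(1,4)] -> total=6
Click 4 (5,4) count=1: revealed 1 new [(5,4)] -> total=7

Answer: .......
..#.#..
.......
.......
.......
##..#..
##.....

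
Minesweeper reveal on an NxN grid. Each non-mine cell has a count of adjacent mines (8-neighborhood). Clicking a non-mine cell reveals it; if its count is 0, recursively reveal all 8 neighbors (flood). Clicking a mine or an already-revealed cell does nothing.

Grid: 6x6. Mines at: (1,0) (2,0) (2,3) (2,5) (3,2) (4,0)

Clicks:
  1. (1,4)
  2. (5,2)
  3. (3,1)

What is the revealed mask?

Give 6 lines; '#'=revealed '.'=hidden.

Click 1 (1,4) count=2: revealed 1 new [(1,4)] -> total=1
Click 2 (5,2) count=0: revealed 13 new [(3,3) (3,4) (3,5) (4,1) (4,2) (4,3) (4,4) (4,5) (5,1) (5,2) (5,3) (5,4) (5,5)] -> total=14
Click 3 (3,1) count=3: revealed 1 new [(3,1)] -> total=15

Answer: ......
....#.
......
.#.###
.#####
.#####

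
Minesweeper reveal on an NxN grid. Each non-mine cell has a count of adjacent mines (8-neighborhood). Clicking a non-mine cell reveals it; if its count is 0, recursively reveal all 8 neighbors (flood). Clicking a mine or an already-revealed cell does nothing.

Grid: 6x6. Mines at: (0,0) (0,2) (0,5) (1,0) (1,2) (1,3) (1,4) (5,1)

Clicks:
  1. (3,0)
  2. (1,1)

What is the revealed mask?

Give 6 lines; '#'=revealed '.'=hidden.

Click 1 (3,0) count=0: revealed 22 new [(2,0) (2,1) (2,2) (2,3) (2,4) (2,5) (3,0) (3,1) (3,2) (3,3) (3,4) (3,5) (4,0) (4,1) (4,2) (4,3) (4,4) (4,5) (5,2) (5,3) (5,4) (5,5)] -> total=22
Click 2 (1,1) count=4: revealed 1 new [(1,1)] -> total=23

Answer: ......
.#....
######
######
######
..####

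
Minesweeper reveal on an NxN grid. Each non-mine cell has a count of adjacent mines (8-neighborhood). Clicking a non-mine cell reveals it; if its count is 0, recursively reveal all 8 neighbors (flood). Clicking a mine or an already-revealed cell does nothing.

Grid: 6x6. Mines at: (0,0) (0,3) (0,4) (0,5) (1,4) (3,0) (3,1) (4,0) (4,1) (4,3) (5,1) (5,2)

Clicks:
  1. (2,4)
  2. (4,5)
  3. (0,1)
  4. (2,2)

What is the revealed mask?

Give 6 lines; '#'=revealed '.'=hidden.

Answer: .#....
......
..#.##
....##
....##
....##

Derivation:
Click 1 (2,4) count=1: revealed 1 new [(2,4)] -> total=1
Click 2 (4,5) count=0: revealed 7 new [(2,5) (3,4) (3,5) (4,4) (4,5) (5,4) (5,5)] -> total=8
Click 3 (0,1) count=1: revealed 1 new [(0,1)] -> total=9
Click 4 (2,2) count=1: revealed 1 new [(2,2)] -> total=10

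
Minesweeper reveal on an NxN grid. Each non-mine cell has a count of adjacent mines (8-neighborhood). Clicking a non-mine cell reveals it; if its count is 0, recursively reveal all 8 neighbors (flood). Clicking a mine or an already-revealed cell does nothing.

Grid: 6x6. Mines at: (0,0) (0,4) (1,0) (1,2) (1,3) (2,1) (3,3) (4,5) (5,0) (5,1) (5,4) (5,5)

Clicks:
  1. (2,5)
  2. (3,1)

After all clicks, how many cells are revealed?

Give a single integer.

Answer: 7

Derivation:
Click 1 (2,5) count=0: revealed 6 new [(1,4) (1,5) (2,4) (2,5) (3,4) (3,5)] -> total=6
Click 2 (3,1) count=1: revealed 1 new [(3,1)] -> total=7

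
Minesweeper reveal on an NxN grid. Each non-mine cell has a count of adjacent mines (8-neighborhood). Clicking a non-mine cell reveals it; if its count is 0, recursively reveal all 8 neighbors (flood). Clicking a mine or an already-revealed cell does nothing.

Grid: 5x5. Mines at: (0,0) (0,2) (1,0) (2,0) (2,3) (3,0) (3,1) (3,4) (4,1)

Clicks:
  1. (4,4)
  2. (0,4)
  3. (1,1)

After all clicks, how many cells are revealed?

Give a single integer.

Answer: 6

Derivation:
Click 1 (4,4) count=1: revealed 1 new [(4,4)] -> total=1
Click 2 (0,4) count=0: revealed 4 new [(0,3) (0,4) (1,3) (1,4)] -> total=5
Click 3 (1,1) count=4: revealed 1 new [(1,1)] -> total=6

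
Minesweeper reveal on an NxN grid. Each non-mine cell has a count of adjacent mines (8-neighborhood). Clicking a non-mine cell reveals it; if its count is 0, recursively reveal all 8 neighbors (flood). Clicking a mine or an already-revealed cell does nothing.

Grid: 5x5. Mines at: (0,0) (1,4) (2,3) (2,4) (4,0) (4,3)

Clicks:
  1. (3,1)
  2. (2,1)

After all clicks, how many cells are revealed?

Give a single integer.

Click 1 (3,1) count=1: revealed 1 new [(3,1)] -> total=1
Click 2 (2,1) count=0: revealed 8 new [(1,0) (1,1) (1,2) (2,0) (2,1) (2,2) (3,0) (3,2)] -> total=9

Answer: 9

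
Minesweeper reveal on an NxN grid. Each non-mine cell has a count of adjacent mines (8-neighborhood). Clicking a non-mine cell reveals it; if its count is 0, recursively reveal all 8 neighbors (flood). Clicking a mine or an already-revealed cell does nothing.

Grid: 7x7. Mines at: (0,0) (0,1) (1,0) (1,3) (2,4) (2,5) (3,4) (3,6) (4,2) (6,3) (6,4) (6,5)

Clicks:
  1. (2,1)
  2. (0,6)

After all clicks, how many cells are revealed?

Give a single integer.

Answer: 7

Derivation:
Click 1 (2,1) count=1: revealed 1 new [(2,1)] -> total=1
Click 2 (0,6) count=0: revealed 6 new [(0,4) (0,5) (0,6) (1,4) (1,5) (1,6)] -> total=7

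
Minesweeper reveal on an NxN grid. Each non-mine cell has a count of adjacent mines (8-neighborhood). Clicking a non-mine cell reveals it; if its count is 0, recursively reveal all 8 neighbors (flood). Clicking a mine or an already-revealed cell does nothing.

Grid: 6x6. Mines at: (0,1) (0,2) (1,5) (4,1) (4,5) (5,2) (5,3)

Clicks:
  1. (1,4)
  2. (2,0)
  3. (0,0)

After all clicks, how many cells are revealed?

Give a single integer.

Click 1 (1,4) count=1: revealed 1 new [(1,4)] -> total=1
Click 2 (2,0) count=0: revealed 17 new [(1,0) (1,1) (1,2) (1,3) (2,0) (2,1) (2,2) (2,3) (2,4) (3,0) (3,1) (3,2) (3,3) (3,4) (4,2) (4,3) (4,4)] -> total=18
Click 3 (0,0) count=1: revealed 1 new [(0,0)] -> total=19

Answer: 19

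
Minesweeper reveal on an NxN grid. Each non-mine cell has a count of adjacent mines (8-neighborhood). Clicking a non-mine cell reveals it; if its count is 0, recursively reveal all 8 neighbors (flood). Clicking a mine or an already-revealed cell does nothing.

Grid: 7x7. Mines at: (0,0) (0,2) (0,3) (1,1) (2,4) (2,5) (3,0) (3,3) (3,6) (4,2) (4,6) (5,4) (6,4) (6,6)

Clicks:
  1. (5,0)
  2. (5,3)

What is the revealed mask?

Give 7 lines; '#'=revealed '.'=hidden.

Click 1 (5,0) count=0: revealed 10 new [(4,0) (4,1) (5,0) (5,1) (5,2) (5,3) (6,0) (6,1) (6,2) (6,3)] -> total=10
Click 2 (5,3) count=3: revealed 0 new [(none)] -> total=10

Answer: .......
.......
.......
.......
##.....
####...
####...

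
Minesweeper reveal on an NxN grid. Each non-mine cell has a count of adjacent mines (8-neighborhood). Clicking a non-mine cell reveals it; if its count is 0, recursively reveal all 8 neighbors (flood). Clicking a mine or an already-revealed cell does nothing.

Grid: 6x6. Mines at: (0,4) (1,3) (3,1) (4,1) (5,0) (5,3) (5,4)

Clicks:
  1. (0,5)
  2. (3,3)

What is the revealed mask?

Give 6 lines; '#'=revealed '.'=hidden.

Answer: .....#
....##
..####
..####
..####
......

Derivation:
Click 1 (0,5) count=1: revealed 1 new [(0,5)] -> total=1
Click 2 (3,3) count=0: revealed 14 new [(1,4) (1,5) (2,2) (2,3) (2,4) (2,5) (3,2) (3,3) (3,4) (3,5) (4,2) (4,3) (4,4) (4,5)] -> total=15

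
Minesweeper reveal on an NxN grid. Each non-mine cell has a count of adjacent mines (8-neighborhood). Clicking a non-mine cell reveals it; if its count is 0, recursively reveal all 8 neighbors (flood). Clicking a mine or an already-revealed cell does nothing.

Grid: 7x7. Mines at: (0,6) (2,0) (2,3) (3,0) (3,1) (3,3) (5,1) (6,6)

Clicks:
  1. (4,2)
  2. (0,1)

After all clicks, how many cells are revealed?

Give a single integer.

Click 1 (4,2) count=3: revealed 1 new [(4,2)] -> total=1
Click 2 (0,1) count=0: revealed 12 new [(0,0) (0,1) (0,2) (0,3) (0,4) (0,5) (1,0) (1,1) (1,2) (1,3) (1,4) (1,5)] -> total=13

Answer: 13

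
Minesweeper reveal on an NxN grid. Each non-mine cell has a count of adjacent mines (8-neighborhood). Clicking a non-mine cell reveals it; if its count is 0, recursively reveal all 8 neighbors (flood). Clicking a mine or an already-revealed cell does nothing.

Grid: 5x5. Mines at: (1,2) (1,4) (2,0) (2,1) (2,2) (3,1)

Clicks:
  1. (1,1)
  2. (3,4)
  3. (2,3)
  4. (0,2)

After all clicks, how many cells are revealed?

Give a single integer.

Answer: 10

Derivation:
Click 1 (1,1) count=4: revealed 1 new [(1,1)] -> total=1
Click 2 (3,4) count=0: revealed 8 new [(2,3) (2,4) (3,2) (3,3) (3,4) (4,2) (4,3) (4,4)] -> total=9
Click 3 (2,3) count=3: revealed 0 new [(none)] -> total=9
Click 4 (0,2) count=1: revealed 1 new [(0,2)] -> total=10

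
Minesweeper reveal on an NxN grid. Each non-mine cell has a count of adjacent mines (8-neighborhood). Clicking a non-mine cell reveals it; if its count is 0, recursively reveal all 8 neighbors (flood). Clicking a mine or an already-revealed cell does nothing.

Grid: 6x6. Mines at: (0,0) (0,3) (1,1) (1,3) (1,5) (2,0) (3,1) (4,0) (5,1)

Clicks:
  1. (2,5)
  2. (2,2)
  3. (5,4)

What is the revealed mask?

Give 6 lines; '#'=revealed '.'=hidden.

Click 1 (2,5) count=1: revealed 1 new [(2,5)] -> total=1
Click 2 (2,2) count=3: revealed 1 new [(2,2)] -> total=2
Click 3 (5,4) count=0: revealed 14 new [(2,3) (2,4) (3,2) (3,3) (3,4) (3,5) (4,2) (4,3) (4,4) (4,5) (5,2) (5,3) (5,4) (5,5)] -> total=16

Answer: ......
......
..####
..####
..####
..####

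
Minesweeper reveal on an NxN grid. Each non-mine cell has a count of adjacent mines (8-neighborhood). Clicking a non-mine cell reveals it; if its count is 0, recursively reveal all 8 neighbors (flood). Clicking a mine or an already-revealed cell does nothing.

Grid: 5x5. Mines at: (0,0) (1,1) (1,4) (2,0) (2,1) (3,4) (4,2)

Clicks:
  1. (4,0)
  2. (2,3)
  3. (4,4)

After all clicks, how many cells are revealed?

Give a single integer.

Click 1 (4,0) count=0: revealed 4 new [(3,0) (3,1) (4,0) (4,1)] -> total=4
Click 2 (2,3) count=2: revealed 1 new [(2,3)] -> total=5
Click 3 (4,4) count=1: revealed 1 new [(4,4)] -> total=6

Answer: 6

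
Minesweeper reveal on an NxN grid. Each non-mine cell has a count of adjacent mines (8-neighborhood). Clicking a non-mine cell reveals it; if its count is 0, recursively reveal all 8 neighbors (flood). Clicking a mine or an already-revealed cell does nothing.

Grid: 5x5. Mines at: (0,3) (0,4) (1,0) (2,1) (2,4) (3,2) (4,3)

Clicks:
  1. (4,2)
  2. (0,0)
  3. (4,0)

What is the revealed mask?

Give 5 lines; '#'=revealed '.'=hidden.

Answer: #....
.....
.....
##...
###..

Derivation:
Click 1 (4,2) count=2: revealed 1 new [(4,2)] -> total=1
Click 2 (0,0) count=1: revealed 1 new [(0,0)] -> total=2
Click 3 (4,0) count=0: revealed 4 new [(3,0) (3,1) (4,0) (4,1)] -> total=6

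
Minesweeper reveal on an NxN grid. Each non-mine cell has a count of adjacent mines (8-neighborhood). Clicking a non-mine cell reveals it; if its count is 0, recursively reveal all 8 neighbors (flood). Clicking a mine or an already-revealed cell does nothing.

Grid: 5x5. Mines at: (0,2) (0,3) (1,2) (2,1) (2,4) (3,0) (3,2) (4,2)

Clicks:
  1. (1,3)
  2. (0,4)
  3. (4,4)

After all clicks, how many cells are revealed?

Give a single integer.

Answer: 6

Derivation:
Click 1 (1,3) count=4: revealed 1 new [(1,3)] -> total=1
Click 2 (0,4) count=1: revealed 1 new [(0,4)] -> total=2
Click 3 (4,4) count=0: revealed 4 new [(3,3) (3,4) (4,3) (4,4)] -> total=6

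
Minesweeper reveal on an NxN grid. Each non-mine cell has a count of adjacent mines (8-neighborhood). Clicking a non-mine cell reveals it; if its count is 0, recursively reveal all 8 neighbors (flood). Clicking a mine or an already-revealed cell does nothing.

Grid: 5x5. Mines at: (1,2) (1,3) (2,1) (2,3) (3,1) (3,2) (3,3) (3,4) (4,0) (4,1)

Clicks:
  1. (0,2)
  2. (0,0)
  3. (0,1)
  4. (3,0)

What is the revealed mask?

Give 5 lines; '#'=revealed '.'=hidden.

Click 1 (0,2) count=2: revealed 1 new [(0,2)] -> total=1
Click 2 (0,0) count=0: revealed 4 new [(0,0) (0,1) (1,0) (1,1)] -> total=5
Click 3 (0,1) count=1: revealed 0 new [(none)] -> total=5
Click 4 (3,0) count=4: revealed 1 new [(3,0)] -> total=6

Answer: ###..
##...
.....
#....
.....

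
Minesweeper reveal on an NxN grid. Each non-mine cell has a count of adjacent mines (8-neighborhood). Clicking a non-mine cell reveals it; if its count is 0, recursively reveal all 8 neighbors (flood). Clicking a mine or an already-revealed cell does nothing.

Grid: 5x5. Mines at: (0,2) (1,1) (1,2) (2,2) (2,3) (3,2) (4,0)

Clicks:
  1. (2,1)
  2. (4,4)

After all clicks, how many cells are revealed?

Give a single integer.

Click 1 (2,1) count=4: revealed 1 new [(2,1)] -> total=1
Click 2 (4,4) count=0: revealed 4 new [(3,3) (3,4) (4,3) (4,4)] -> total=5

Answer: 5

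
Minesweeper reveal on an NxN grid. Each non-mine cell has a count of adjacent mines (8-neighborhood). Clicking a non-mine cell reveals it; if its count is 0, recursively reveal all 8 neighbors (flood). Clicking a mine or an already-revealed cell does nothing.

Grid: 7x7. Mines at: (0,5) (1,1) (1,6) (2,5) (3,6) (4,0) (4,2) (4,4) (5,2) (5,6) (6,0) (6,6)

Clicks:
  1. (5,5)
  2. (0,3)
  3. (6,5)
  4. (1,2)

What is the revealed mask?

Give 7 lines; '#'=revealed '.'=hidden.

Click 1 (5,5) count=3: revealed 1 new [(5,5)] -> total=1
Click 2 (0,3) count=0: revealed 12 new [(0,2) (0,3) (0,4) (1,2) (1,3) (1,4) (2,2) (2,3) (2,4) (3,2) (3,3) (3,4)] -> total=13
Click 3 (6,5) count=2: revealed 1 new [(6,5)] -> total=14
Click 4 (1,2) count=1: revealed 0 new [(none)] -> total=14

Answer: ..###..
..###..
..###..
..###..
.......
.....#.
.....#.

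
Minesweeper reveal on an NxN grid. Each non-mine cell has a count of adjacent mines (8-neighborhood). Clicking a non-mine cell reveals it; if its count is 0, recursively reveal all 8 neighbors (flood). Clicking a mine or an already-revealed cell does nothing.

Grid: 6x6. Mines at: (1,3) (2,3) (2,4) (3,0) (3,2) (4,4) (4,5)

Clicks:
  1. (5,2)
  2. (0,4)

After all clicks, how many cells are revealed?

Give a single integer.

Click 1 (5,2) count=0: revealed 8 new [(4,0) (4,1) (4,2) (4,3) (5,0) (5,1) (5,2) (5,3)] -> total=8
Click 2 (0,4) count=1: revealed 1 new [(0,4)] -> total=9

Answer: 9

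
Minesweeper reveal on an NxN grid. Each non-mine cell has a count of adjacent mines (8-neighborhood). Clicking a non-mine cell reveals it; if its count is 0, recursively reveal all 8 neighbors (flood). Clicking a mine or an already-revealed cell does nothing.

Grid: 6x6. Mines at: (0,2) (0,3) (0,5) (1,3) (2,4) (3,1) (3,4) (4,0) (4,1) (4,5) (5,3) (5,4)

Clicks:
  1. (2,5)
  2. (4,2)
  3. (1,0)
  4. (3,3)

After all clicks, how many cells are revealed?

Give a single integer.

Answer: 9

Derivation:
Click 1 (2,5) count=2: revealed 1 new [(2,5)] -> total=1
Click 2 (4,2) count=3: revealed 1 new [(4,2)] -> total=2
Click 3 (1,0) count=0: revealed 6 new [(0,0) (0,1) (1,0) (1,1) (2,0) (2,1)] -> total=8
Click 4 (3,3) count=2: revealed 1 new [(3,3)] -> total=9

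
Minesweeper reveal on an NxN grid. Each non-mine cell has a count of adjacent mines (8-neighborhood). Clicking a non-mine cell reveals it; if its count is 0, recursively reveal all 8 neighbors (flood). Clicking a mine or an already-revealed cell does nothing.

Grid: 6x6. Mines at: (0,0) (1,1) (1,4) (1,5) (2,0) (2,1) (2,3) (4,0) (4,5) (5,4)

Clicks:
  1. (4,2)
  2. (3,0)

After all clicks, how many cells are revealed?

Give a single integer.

Click 1 (4,2) count=0: revealed 9 new [(3,1) (3,2) (3,3) (4,1) (4,2) (4,3) (5,1) (5,2) (5,3)] -> total=9
Click 2 (3,0) count=3: revealed 1 new [(3,0)] -> total=10

Answer: 10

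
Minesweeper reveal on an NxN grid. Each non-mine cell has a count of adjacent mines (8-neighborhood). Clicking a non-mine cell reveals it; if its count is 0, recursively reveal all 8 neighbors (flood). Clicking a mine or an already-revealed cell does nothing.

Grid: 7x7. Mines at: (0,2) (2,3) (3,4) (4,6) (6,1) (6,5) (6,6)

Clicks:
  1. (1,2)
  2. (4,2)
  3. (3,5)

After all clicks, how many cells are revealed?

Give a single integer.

Answer: 26

Derivation:
Click 1 (1,2) count=2: revealed 1 new [(1,2)] -> total=1
Click 2 (4,2) count=0: revealed 24 new [(0,0) (0,1) (1,0) (1,1) (2,0) (2,1) (2,2) (3,0) (3,1) (3,2) (3,3) (4,0) (4,1) (4,2) (4,3) (4,4) (5,0) (5,1) (5,2) (5,3) (5,4) (6,2) (6,3) (6,4)] -> total=25
Click 3 (3,5) count=2: revealed 1 new [(3,5)] -> total=26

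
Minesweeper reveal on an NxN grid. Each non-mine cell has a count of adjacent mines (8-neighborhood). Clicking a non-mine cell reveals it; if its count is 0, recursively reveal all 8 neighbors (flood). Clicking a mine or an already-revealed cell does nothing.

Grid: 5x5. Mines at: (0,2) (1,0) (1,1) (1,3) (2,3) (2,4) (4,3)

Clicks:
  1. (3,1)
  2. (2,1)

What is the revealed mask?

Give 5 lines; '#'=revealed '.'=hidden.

Click 1 (3,1) count=0: revealed 9 new [(2,0) (2,1) (2,2) (3,0) (3,1) (3,2) (4,0) (4,1) (4,2)] -> total=9
Click 2 (2,1) count=2: revealed 0 new [(none)] -> total=9

Answer: .....
.....
###..
###..
###..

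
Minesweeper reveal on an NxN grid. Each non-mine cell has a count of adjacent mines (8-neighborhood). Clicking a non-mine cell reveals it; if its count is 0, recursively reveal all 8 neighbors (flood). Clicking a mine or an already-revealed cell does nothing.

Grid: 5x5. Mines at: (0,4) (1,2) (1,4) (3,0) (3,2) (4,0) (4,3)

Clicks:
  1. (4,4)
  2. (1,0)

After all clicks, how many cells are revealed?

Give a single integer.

Click 1 (4,4) count=1: revealed 1 new [(4,4)] -> total=1
Click 2 (1,0) count=0: revealed 6 new [(0,0) (0,1) (1,0) (1,1) (2,0) (2,1)] -> total=7

Answer: 7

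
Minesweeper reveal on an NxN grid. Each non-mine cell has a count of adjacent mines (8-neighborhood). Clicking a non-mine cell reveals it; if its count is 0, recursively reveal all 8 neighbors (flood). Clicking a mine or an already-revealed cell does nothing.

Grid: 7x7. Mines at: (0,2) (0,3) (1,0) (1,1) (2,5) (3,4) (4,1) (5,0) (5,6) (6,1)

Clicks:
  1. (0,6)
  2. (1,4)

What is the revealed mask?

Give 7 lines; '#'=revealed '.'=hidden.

Click 1 (0,6) count=0: revealed 6 new [(0,4) (0,5) (0,6) (1,4) (1,5) (1,6)] -> total=6
Click 2 (1,4) count=2: revealed 0 new [(none)] -> total=6

Answer: ....###
....###
.......
.......
.......
.......
.......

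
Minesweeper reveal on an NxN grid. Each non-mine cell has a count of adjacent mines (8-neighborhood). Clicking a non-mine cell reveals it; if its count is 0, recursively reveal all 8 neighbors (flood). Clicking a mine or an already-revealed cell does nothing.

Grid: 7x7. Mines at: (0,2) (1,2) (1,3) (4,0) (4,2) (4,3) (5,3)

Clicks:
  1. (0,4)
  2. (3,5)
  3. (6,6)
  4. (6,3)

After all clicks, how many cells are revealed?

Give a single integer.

Click 1 (0,4) count=1: revealed 1 new [(0,4)] -> total=1
Click 2 (3,5) count=0: revealed 20 new [(0,5) (0,6) (1,4) (1,5) (1,6) (2,4) (2,5) (2,6) (3,4) (3,5) (3,6) (4,4) (4,5) (4,6) (5,4) (5,5) (5,6) (6,4) (6,5) (6,6)] -> total=21
Click 3 (6,6) count=0: revealed 0 new [(none)] -> total=21
Click 4 (6,3) count=1: revealed 1 new [(6,3)] -> total=22

Answer: 22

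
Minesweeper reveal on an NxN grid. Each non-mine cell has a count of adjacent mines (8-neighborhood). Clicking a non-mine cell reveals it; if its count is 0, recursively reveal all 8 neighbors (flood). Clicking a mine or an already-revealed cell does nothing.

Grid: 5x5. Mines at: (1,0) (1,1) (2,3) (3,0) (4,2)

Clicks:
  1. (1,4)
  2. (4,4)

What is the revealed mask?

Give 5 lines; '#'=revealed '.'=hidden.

Answer: .....
....#
.....
...##
...##

Derivation:
Click 1 (1,4) count=1: revealed 1 new [(1,4)] -> total=1
Click 2 (4,4) count=0: revealed 4 new [(3,3) (3,4) (4,3) (4,4)] -> total=5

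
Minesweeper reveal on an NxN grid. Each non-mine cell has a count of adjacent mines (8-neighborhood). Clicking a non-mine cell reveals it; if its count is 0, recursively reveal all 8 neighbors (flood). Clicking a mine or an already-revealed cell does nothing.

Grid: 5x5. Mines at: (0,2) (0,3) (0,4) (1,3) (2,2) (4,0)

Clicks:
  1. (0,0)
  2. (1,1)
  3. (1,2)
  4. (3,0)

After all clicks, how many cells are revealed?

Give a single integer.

Answer: 9

Derivation:
Click 1 (0,0) count=0: revealed 8 new [(0,0) (0,1) (1,0) (1,1) (2,0) (2,1) (3,0) (3,1)] -> total=8
Click 2 (1,1) count=2: revealed 0 new [(none)] -> total=8
Click 3 (1,2) count=4: revealed 1 new [(1,2)] -> total=9
Click 4 (3,0) count=1: revealed 0 new [(none)] -> total=9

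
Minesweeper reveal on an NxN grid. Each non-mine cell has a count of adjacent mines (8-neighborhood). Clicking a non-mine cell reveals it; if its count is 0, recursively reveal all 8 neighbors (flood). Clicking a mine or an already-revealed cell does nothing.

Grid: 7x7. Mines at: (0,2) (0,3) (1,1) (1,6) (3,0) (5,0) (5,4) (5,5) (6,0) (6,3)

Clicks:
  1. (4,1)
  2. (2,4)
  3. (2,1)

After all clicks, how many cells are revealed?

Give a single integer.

Click 1 (4,1) count=2: revealed 1 new [(4,1)] -> total=1
Click 2 (2,4) count=0: revealed 24 new [(1,2) (1,3) (1,4) (1,5) (2,1) (2,2) (2,3) (2,4) (2,5) (2,6) (3,1) (3,2) (3,3) (3,4) (3,5) (3,6) (4,2) (4,3) (4,4) (4,5) (4,6) (5,1) (5,2) (5,3)] -> total=25
Click 3 (2,1) count=2: revealed 0 new [(none)] -> total=25

Answer: 25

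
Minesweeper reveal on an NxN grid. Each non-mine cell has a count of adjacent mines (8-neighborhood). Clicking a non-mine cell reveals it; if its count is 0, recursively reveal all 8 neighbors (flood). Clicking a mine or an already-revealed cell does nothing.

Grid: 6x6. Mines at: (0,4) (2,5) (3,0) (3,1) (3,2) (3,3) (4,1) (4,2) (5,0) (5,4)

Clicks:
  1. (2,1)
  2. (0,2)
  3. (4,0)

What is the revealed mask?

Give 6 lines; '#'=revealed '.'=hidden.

Click 1 (2,1) count=3: revealed 1 new [(2,1)] -> total=1
Click 2 (0,2) count=0: revealed 11 new [(0,0) (0,1) (0,2) (0,3) (1,0) (1,1) (1,2) (1,3) (2,0) (2,2) (2,3)] -> total=12
Click 3 (4,0) count=4: revealed 1 new [(4,0)] -> total=13

Answer: ####..
####..
####..
......
#.....
......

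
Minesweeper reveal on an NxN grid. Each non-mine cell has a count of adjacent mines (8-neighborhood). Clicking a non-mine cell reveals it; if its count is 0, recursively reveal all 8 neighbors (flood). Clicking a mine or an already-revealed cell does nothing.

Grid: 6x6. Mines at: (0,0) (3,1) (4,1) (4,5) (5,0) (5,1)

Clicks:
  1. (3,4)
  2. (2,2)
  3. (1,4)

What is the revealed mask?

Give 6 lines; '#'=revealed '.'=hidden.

Answer: .#####
.#####
.#####
..####
..###.
..###.

Derivation:
Click 1 (3,4) count=1: revealed 1 new [(3,4)] -> total=1
Click 2 (2,2) count=1: revealed 1 new [(2,2)] -> total=2
Click 3 (1,4) count=0: revealed 23 new [(0,1) (0,2) (0,3) (0,4) (0,5) (1,1) (1,2) (1,3) (1,4) (1,5) (2,1) (2,3) (2,4) (2,5) (3,2) (3,3) (3,5) (4,2) (4,3) (4,4) (5,2) (5,3) (5,4)] -> total=25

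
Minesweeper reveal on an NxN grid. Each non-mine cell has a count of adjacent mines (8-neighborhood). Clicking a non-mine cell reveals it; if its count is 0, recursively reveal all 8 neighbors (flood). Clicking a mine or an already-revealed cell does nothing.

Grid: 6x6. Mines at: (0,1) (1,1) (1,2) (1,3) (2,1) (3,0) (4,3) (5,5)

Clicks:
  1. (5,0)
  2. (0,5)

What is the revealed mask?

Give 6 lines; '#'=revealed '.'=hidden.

Answer: ....##
....##
....##
....##
###.##
###...

Derivation:
Click 1 (5,0) count=0: revealed 6 new [(4,0) (4,1) (4,2) (5,0) (5,1) (5,2)] -> total=6
Click 2 (0,5) count=0: revealed 10 new [(0,4) (0,5) (1,4) (1,5) (2,4) (2,5) (3,4) (3,5) (4,4) (4,5)] -> total=16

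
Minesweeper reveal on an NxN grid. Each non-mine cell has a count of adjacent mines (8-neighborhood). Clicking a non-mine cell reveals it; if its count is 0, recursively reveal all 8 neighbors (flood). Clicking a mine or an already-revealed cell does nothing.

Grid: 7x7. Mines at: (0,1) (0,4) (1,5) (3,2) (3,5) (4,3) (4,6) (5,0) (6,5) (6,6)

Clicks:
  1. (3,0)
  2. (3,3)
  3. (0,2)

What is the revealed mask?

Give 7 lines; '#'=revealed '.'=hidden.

Click 1 (3,0) count=0: revealed 8 new [(1,0) (1,1) (2,0) (2,1) (3,0) (3,1) (4,0) (4,1)] -> total=8
Click 2 (3,3) count=2: revealed 1 new [(3,3)] -> total=9
Click 3 (0,2) count=1: revealed 1 new [(0,2)] -> total=10

Answer: ..#....
##.....
##.....
##.#...
##.....
.......
.......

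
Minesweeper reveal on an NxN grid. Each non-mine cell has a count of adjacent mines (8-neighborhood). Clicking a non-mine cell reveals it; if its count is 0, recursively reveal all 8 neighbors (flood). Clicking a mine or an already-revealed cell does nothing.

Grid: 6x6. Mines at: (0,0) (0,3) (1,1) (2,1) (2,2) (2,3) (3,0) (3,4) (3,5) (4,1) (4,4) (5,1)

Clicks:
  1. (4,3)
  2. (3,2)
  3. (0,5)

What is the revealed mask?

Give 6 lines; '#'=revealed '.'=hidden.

Click 1 (4,3) count=2: revealed 1 new [(4,3)] -> total=1
Click 2 (3,2) count=4: revealed 1 new [(3,2)] -> total=2
Click 3 (0,5) count=0: revealed 6 new [(0,4) (0,5) (1,4) (1,5) (2,4) (2,5)] -> total=8

Answer: ....##
....##
....##
..#...
...#..
......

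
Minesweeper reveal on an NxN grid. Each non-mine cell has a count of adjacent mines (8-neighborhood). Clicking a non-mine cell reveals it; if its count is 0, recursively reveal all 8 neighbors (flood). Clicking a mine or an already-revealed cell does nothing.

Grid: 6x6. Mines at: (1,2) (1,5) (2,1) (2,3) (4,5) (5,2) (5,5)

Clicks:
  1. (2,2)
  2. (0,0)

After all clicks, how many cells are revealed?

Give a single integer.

Answer: 5

Derivation:
Click 1 (2,2) count=3: revealed 1 new [(2,2)] -> total=1
Click 2 (0,0) count=0: revealed 4 new [(0,0) (0,1) (1,0) (1,1)] -> total=5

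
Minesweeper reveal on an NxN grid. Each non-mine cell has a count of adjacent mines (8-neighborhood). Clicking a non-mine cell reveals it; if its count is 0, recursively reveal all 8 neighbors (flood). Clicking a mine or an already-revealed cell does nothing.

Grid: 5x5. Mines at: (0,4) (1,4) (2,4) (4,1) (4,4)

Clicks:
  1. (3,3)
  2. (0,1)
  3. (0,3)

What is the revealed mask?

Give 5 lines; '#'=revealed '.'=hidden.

Click 1 (3,3) count=2: revealed 1 new [(3,3)] -> total=1
Click 2 (0,1) count=0: revealed 15 new [(0,0) (0,1) (0,2) (0,3) (1,0) (1,1) (1,2) (1,3) (2,0) (2,1) (2,2) (2,3) (3,0) (3,1) (3,2)] -> total=16
Click 3 (0,3) count=2: revealed 0 new [(none)] -> total=16

Answer: ####.
####.
####.
####.
.....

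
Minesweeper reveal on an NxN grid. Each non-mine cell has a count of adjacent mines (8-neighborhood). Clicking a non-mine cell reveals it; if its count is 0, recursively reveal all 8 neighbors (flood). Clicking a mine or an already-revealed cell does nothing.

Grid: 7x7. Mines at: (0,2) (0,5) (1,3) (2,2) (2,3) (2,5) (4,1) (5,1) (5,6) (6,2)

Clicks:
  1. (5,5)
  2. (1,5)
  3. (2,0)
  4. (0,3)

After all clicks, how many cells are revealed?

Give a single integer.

Click 1 (5,5) count=1: revealed 1 new [(5,5)] -> total=1
Click 2 (1,5) count=2: revealed 1 new [(1,5)] -> total=2
Click 3 (2,0) count=0: revealed 8 new [(0,0) (0,1) (1,0) (1,1) (2,0) (2,1) (3,0) (3,1)] -> total=10
Click 4 (0,3) count=2: revealed 1 new [(0,3)] -> total=11

Answer: 11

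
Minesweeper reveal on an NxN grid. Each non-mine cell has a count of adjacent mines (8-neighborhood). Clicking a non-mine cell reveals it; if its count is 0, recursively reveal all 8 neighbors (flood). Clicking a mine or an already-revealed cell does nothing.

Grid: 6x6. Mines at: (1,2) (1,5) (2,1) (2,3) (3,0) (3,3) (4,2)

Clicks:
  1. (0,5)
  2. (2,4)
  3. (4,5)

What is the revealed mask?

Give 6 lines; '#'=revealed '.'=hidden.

Answer: .....#
......
....##
....##
...###
...###

Derivation:
Click 1 (0,5) count=1: revealed 1 new [(0,5)] -> total=1
Click 2 (2,4) count=3: revealed 1 new [(2,4)] -> total=2
Click 3 (4,5) count=0: revealed 9 new [(2,5) (3,4) (3,5) (4,3) (4,4) (4,5) (5,3) (5,4) (5,5)] -> total=11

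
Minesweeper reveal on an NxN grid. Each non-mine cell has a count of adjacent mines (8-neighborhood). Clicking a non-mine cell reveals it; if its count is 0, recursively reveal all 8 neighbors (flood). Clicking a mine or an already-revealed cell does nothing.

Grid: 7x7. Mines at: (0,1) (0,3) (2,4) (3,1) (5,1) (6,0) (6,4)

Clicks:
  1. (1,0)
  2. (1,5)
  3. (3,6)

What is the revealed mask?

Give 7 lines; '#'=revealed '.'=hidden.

Click 1 (1,0) count=1: revealed 1 new [(1,0)] -> total=1
Click 2 (1,5) count=1: revealed 1 new [(1,5)] -> total=2
Click 3 (3,6) count=0: revealed 24 new [(0,4) (0,5) (0,6) (1,4) (1,6) (2,5) (2,6) (3,2) (3,3) (3,4) (3,5) (3,6) (4,2) (4,3) (4,4) (4,5) (4,6) (5,2) (5,3) (5,4) (5,5) (5,6) (6,5) (6,6)] -> total=26

Answer: ....###
#...###
.....##
..#####
..#####
..#####
.....##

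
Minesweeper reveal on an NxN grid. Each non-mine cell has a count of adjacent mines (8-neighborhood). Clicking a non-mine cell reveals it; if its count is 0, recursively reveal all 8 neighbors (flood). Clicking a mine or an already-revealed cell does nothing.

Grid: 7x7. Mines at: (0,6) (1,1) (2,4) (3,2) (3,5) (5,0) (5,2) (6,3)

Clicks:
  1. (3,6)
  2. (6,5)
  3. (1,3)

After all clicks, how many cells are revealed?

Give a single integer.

Click 1 (3,6) count=1: revealed 1 new [(3,6)] -> total=1
Click 2 (6,5) count=0: revealed 9 new [(4,4) (4,5) (4,6) (5,4) (5,5) (5,6) (6,4) (6,5) (6,6)] -> total=10
Click 3 (1,3) count=1: revealed 1 new [(1,3)] -> total=11

Answer: 11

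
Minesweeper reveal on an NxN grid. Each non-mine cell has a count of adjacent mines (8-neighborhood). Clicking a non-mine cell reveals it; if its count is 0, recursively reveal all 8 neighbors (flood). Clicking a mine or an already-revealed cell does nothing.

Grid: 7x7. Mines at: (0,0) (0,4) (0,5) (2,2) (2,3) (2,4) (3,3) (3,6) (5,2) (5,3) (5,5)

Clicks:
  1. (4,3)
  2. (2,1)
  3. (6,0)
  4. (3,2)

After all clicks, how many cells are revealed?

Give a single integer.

Click 1 (4,3) count=3: revealed 1 new [(4,3)] -> total=1
Click 2 (2,1) count=1: revealed 1 new [(2,1)] -> total=2
Click 3 (6,0) count=0: revealed 11 new [(1,0) (1,1) (2,0) (3,0) (3,1) (4,0) (4,1) (5,0) (5,1) (6,0) (6,1)] -> total=13
Click 4 (3,2) count=3: revealed 1 new [(3,2)] -> total=14

Answer: 14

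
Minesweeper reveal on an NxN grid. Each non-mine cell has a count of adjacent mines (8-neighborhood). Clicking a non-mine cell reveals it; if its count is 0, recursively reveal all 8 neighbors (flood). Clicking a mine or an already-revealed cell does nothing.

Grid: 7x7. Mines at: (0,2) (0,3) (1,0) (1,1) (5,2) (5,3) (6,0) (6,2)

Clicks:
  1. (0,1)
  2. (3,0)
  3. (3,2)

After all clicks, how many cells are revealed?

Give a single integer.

Answer: 38

Derivation:
Click 1 (0,1) count=3: revealed 1 new [(0,1)] -> total=1
Click 2 (3,0) count=0: revealed 37 new [(0,4) (0,5) (0,6) (1,2) (1,3) (1,4) (1,5) (1,6) (2,0) (2,1) (2,2) (2,3) (2,4) (2,5) (2,6) (3,0) (3,1) (3,2) (3,3) (3,4) (3,5) (3,6) (4,0) (4,1) (4,2) (4,3) (4,4) (4,5) (4,6) (5,0) (5,1) (5,4) (5,5) (5,6) (6,4) (6,5) (6,6)] -> total=38
Click 3 (3,2) count=0: revealed 0 new [(none)] -> total=38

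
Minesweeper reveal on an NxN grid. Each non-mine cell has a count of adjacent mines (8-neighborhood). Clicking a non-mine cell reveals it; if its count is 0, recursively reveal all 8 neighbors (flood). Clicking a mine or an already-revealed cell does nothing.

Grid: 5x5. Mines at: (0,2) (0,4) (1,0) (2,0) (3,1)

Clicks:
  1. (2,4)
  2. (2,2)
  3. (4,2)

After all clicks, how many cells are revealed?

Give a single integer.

Click 1 (2,4) count=0: revealed 12 new [(1,2) (1,3) (1,4) (2,2) (2,3) (2,4) (3,2) (3,3) (3,4) (4,2) (4,3) (4,4)] -> total=12
Click 2 (2,2) count=1: revealed 0 new [(none)] -> total=12
Click 3 (4,2) count=1: revealed 0 new [(none)] -> total=12

Answer: 12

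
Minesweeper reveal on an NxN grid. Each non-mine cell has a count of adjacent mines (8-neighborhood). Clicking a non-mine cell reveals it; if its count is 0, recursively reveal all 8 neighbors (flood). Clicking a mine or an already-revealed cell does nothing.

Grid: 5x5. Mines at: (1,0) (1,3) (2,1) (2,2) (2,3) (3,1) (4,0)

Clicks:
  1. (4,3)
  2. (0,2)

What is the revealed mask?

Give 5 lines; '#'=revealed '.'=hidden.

Click 1 (4,3) count=0: revealed 6 new [(3,2) (3,3) (3,4) (4,2) (4,3) (4,4)] -> total=6
Click 2 (0,2) count=1: revealed 1 new [(0,2)] -> total=7

Answer: ..#..
.....
.....
..###
..###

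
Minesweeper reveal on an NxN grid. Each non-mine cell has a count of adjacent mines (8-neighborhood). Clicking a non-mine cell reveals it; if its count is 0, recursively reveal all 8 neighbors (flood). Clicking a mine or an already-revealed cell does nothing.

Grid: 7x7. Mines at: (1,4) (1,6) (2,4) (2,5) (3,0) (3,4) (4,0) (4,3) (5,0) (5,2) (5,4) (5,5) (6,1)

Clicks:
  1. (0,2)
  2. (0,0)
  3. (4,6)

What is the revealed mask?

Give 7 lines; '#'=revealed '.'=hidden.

Answer: ####...
####...
####...
.###...
......#
.......
.......

Derivation:
Click 1 (0,2) count=0: revealed 15 new [(0,0) (0,1) (0,2) (0,3) (1,0) (1,1) (1,2) (1,3) (2,0) (2,1) (2,2) (2,3) (3,1) (3,2) (3,3)] -> total=15
Click 2 (0,0) count=0: revealed 0 new [(none)] -> total=15
Click 3 (4,6) count=1: revealed 1 new [(4,6)] -> total=16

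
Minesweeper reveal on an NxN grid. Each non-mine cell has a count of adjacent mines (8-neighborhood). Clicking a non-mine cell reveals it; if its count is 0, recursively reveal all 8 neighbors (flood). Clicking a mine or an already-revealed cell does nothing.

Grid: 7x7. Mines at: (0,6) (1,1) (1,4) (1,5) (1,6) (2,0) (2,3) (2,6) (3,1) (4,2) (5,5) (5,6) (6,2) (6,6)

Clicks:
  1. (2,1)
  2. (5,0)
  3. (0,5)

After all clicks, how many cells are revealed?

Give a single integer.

Click 1 (2,1) count=3: revealed 1 new [(2,1)] -> total=1
Click 2 (5,0) count=0: revealed 6 new [(4,0) (4,1) (5,0) (5,1) (6,0) (6,1)] -> total=7
Click 3 (0,5) count=4: revealed 1 new [(0,5)] -> total=8

Answer: 8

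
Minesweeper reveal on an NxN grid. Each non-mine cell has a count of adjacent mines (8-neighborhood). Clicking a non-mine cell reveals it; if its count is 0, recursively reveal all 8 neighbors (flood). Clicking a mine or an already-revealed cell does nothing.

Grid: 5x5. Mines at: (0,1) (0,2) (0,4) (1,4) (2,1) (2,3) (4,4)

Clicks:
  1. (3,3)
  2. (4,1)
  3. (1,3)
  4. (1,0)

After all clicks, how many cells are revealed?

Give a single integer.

Click 1 (3,3) count=2: revealed 1 new [(3,3)] -> total=1
Click 2 (4,1) count=0: revealed 7 new [(3,0) (3,1) (3,2) (4,0) (4,1) (4,2) (4,3)] -> total=8
Click 3 (1,3) count=4: revealed 1 new [(1,3)] -> total=9
Click 4 (1,0) count=2: revealed 1 new [(1,0)] -> total=10

Answer: 10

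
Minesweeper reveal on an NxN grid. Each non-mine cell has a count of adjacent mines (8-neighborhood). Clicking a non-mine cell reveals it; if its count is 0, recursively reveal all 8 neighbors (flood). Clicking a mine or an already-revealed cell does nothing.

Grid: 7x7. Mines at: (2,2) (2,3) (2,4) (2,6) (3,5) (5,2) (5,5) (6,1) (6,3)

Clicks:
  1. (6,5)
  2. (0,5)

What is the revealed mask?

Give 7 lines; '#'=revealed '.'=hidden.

Click 1 (6,5) count=1: revealed 1 new [(6,5)] -> total=1
Click 2 (0,5) count=0: revealed 22 new [(0,0) (0,1) (0,2) (0,3) (0,4) (0,5) (0,6) (1,0) (1,1) (1,2) (1,3) (1,4) (1,5) (1,6) (2,0) (2,1) (3,0) (3,1) (4,0) (4,1) (5,0) (5,1)] -> total=23

Answer: #######
#######
##.....
##.....
##.....
##.....
.....#.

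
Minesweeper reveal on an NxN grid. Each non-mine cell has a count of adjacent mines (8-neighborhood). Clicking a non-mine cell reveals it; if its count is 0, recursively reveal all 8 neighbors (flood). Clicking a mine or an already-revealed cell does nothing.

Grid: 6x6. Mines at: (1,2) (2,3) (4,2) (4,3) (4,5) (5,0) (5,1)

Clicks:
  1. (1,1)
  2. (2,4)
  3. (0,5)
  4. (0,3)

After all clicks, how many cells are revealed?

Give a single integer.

Answer: 11

Derivation:
Click 1 (1,1) count=1: revealed 1 new [(1,1)] -> total=1
Click 2 (2,4) count=1: revealed 1 new [(2,4)] -> total=2
Click 3 (0,5) count=0: revealed 9 new [(0,3) (0,4) (0,5) (1,3) (1,4) (1,5) (2,5) (3,4) (3,5)] -> total=11
Click 4 (0,3) count=1: revealed 0 new [(none)] -> total=11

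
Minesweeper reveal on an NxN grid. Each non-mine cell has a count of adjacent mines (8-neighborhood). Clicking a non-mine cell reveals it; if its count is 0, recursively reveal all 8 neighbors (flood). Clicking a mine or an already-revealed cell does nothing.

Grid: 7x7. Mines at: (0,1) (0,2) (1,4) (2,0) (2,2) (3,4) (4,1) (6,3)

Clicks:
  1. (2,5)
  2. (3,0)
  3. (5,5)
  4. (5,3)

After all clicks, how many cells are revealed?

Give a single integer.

Click 1 (2,5) count=2: revealed 1 new [(2,5)] -> total=1
Click 2 (3,0) count=2: revealed 1 new [(3,0)] -> total=2
Click 3 (5,5) count=0: revealed 16 new [(0,5) (0,6) (1,5) (1,6) (2,6) (3,5) (3,6) (4,4) (4,5) (4,6) (5,4) (5,5) (5,6) (6,4) (6,5) (6,6)] -> total=18
Click 4 (5,3) count=1: revealed 1 new [(5,3)] -> total=19

Answer: 19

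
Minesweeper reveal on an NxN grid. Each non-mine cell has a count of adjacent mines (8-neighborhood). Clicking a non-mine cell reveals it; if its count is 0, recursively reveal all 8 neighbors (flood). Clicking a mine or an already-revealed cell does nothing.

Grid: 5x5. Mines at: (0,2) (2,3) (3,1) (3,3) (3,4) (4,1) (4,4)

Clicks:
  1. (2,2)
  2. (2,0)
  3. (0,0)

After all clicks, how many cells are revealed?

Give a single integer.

Answer: 7

Derivation:
Click 1 (2,2) count=3: revealed 1 new [(2,2)] -> total=1
Click 2 (2,0) count=1: revealed 1 new [(2,0)] -> total=2
Click 3 (0,0) count=0: revealed 5 new [(0,0) (0,1) (1,0) (1,1) (2,1)] -> total=7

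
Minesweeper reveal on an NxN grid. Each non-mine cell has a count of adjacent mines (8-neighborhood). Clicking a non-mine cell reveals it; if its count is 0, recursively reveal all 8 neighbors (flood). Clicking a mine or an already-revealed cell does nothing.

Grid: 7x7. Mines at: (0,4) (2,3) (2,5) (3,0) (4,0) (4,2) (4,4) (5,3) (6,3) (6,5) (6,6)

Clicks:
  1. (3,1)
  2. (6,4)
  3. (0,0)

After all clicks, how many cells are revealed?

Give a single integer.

Click 1 (3,1) count=3: revealed 1 new [(3,1)] -> total=1
Click 2 (6,4) count=3: revealed 1 new [(6,4)] -> total=2
Click 3 (0,0) count=0: revealed 11 new [(0,0) (0,1) (0,2) (0,3) (1,0) (1,1) (1,2) (1,3) (2,0) (2,1) (2,2)] -> total=13

Answer: 13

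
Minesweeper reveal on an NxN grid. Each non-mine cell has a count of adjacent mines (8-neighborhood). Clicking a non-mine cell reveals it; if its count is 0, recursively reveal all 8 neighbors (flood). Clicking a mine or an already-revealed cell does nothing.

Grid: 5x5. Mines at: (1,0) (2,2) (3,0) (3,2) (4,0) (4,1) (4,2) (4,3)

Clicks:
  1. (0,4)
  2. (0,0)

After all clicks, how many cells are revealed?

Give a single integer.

Click 1 (0,4) count=0: revealed 12 new [(0,1) (0,2) (0,3) (0,4) (1,1) (1,2) (1,3) (1,4) (2,3) (2,4) (3,3) (3,4)] -> total=12
Click 2 (0,0) count=1: revealed 1 new [(0,0)] -> total=13

Answer: 13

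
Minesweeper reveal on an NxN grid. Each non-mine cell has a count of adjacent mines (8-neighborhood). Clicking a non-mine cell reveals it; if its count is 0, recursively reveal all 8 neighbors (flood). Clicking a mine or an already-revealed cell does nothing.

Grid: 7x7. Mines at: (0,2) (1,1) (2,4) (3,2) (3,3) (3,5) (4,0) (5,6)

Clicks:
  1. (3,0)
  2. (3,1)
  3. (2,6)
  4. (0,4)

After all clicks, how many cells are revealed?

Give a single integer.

Click 1 (3,0) count=1: revealed 1 new [(3,0)] -> total=1
Click 2 (3,1) count=2: revealed 1 new [(3,1)] -> total=2
Click 3 (2,6) count=1: revealed 1 new [(2,6)] -> total=3
Click 4 (0,4) count=0: revealed 9 new [(0,3) (0,4) (0,5) (0,6) (1,3) (1,4) (1,5) (1,6) (2,5)] -> total=12

Answer: 12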